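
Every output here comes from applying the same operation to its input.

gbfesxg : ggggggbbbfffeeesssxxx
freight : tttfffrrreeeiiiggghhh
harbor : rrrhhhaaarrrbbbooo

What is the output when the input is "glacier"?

rrrggglllaaaccciiieee

Looking at the pairs, the operation is to move the last character to the front, then repeat every character 3 times.
Starting from "glacier": after the first operation, "rglacie"; after the second, "rrrggglllaaaccciiieee".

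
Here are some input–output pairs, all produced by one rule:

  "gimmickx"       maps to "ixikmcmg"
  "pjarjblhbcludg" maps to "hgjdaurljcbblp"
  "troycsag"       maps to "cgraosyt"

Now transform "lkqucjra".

In each case the input is transformed by: take characters alternately from the front and the back (1st, last, 2nd, 2nd-last, ...), then swap the first and last characters.
On "lkqucjra": the first step gives "lakrqjuc", and the second then gives "cakrqjul".

cakrqjul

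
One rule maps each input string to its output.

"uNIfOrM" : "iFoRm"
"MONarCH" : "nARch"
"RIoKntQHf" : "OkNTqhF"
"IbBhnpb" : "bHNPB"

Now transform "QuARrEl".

arReL

What's happening: delete the first 2 characters, then flip the case of every letter.
Working it through for "QuARrEl": intermediate "ARrEl", final "arReL".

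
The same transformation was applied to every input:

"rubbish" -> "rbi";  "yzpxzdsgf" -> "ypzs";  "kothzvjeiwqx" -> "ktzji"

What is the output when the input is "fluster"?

Rule — keep every other character starting from the first (positions 1st, 3rd, 5th, ...), then delete the last character.
"fluster" → "futr" → "fut".

fut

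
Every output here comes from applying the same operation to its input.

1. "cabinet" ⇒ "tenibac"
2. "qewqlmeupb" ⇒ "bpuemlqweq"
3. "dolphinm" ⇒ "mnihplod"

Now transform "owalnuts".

stunlawo

The transformation: reverse the string.
Applying that to "owalnuts" gives "stunlawo".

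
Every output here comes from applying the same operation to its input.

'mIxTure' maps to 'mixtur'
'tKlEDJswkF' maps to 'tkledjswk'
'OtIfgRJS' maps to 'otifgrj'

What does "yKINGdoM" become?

ykingdo

The transformation: delete the last character, then convert every letter to lowercase.
For "yKINGdoM", step one produces "yKINGdo"; step two turns that into "ykingdo".
(Check on "tKlEDJswkF": → "tKlEDJswk" → "tkledjswk" ✓)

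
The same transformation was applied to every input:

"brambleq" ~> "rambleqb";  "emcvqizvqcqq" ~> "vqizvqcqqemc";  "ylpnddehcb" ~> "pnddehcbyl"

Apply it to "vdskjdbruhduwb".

jdbruhduwbvdsk

The pattern: move the last 3 characters to the front (rotate right by 3), then swap the front and back halves of the string.
For "vdskjdbruhduwb", step one produces "uwbvdskjdbruhd"; step two turns that into "jdbruhduwbvdsk".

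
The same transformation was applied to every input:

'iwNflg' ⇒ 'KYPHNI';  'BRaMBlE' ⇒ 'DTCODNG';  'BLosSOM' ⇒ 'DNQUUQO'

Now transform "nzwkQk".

What's happening: shift every letter 2 places forward in the alphabet (wrapping around), then convert every letter to uppercase.
On "nzwkQk": the first step gives "pbymSm", and the second then gives "PBYMSM".

PBYMSM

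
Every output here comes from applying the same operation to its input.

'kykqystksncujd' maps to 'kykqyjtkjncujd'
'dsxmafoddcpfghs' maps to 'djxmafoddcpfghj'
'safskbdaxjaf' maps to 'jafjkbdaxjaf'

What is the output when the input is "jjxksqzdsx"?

In each case the input is transformed by: replace every "s" with "j".
So "jjxksqzdsx" becomes "jjxkjqzdjx".

jjxkjqzdjx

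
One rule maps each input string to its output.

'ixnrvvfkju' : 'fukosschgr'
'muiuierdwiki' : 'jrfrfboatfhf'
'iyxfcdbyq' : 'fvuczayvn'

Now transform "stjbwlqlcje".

The pattern: shift every letter 3 places backward in the alphabet (wrapping around).
"stjbwlqlcje" → "pqgytinizgb".

pqgytinizgb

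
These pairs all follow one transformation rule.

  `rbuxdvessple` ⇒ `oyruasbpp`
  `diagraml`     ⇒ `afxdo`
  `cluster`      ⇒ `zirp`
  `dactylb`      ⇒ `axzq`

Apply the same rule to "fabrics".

Looking at the pairs, the operation is to delete the last 3 characters, then shift every letter 3 places backward in the alphabet (wrapping around).
Working it through for "fabrics": intermediate "fabr", final "cxyo".

cxyo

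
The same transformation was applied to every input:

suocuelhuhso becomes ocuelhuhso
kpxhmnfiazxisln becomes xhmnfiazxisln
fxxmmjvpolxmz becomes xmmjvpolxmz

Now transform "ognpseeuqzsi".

npseeuqzsi

Looking at the pairs, the operation is to delete the first 2 characters.
For "ognpseeuqzsi" the result is "npseeuqzsi".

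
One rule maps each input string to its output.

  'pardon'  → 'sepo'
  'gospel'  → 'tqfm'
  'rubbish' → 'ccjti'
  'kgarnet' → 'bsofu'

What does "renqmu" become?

ornv

Each output is the input with this applied: delete the first 2 characters, then shift every letter 1 place forward in the alphabet (wrapping around).
Working it through for "renqmu": intermediate "nqmu", final "ornv".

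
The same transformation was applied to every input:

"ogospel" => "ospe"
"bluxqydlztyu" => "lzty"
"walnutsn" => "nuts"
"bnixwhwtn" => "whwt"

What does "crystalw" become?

Looking at the pairs, the operation is to delete the last character, then keep only the last 4 characters.
On "crystalw": the first step gives "crystal", and the second then gives "stal".
(Check on "ogospel": → "ogospe" → "ospe" ✓)

stal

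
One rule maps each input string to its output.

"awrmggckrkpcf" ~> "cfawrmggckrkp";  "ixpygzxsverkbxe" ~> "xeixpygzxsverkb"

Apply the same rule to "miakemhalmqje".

The pattern: move the last 2 characters to the front (rotate right by 2).
On "miakemhalmqje" that produces "jemiakemhalmq".

jemiakemhalmq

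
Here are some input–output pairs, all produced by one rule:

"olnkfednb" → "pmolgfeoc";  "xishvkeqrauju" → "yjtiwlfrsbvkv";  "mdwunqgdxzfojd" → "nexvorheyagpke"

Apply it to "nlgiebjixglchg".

The rule is to shift every letter 1 place forward in the alphabet (wrapping around).
On "nlgiebjixglchg" that produces "omhjfckjyhmdih".

omhjfckjyhmdih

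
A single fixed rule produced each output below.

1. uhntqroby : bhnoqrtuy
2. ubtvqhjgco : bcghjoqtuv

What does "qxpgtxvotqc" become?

The pattern: sort the characters into alphabetical order.
On "qxpgtxvotqc" that produces "cgopqqttvxx".

cgopqqttvxx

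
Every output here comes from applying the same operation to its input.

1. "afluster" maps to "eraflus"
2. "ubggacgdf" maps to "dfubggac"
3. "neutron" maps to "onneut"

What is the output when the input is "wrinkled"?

edwrink

The pattern: move the last 3 characters to the front (rotate right by 3), then delete the first character.
"wrinkled" → "ledwrink" → "edwrink".
(Check on "afluster": → "teraflus" → "eraflus" ✓)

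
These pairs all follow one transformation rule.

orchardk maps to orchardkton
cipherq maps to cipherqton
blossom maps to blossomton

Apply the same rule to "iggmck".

iggmckton

Rule — append "ton".
For "iggmck" the result is "iggmckton".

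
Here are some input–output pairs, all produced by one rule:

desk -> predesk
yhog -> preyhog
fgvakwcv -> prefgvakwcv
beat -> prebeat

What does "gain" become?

pregain

The rule is to prepend "pre".
Doing the same to "gain": "pregain".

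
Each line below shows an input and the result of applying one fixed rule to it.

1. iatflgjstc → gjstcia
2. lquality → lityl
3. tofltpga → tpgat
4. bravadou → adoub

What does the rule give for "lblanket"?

nketl

The transformation: swap the front and back halves of the string, then delete the last 3 characters.
On "lblanket": the first step gives "nketlbla", and the second then gives "nketl".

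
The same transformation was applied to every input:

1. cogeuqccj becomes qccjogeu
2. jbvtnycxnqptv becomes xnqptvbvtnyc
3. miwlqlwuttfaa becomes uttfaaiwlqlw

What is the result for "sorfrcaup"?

In each case the input is transformed by: delete the first character, then swap the front and back halves of the string.
Working it through for "sorfrcaup": intermediate "orfrcaup", final "cauporfr".
(Check on "miwlqlwuttfaa": → "iwlqlwuttfaa" → "uttfaaiwlqlw" ✓)

cauporfr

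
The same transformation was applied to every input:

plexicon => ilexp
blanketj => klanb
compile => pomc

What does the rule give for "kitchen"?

Each output is the input with this applied: delete the last 3 characters, then swap the first and last characters.
On "kitchen": the first step gives "kitc", and the second then gives "citk".

citk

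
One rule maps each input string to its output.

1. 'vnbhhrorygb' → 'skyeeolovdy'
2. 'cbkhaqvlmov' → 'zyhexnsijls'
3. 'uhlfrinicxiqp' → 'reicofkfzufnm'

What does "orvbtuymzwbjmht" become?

In each case the input is transformed by: shift every letter 3 places backward in the alphabet (wrapping around).
"orvbtuymzwbjmht" → "losyqrvjwtygjeq".

losyqrvjwtygjeq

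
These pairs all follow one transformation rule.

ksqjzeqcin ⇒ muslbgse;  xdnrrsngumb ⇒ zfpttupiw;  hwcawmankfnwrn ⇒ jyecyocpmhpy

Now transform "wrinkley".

ytkpmn

In each case the input is transformed by: delete the last 2 characters, then shift every letter 2 places forward in the alphabet (wrapping around).
Working it through for "wrinkley": intermediate "wrinkl", final "ytkpmn".
(Check on "ksqjzeqcin": → "ksqjzeqc" → "muslbgse" ✓)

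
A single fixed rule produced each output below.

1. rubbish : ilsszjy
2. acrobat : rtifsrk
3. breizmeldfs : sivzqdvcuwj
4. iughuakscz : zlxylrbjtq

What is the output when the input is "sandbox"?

The pattern: shift every letter 9 places backward in the alphabet (wrapping around).
Doing the same to "sandbox": "jreusfo".

jreusfo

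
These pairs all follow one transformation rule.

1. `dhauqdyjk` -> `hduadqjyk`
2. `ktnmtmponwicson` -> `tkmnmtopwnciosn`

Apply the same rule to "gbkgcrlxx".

bggkrcxlx

Looking at the pairs, the operation is to swap each adjacent pair of characters (1↔2, 3↔4, ...).
For "gbkgcrlxx" the result is "bggkrcxlx".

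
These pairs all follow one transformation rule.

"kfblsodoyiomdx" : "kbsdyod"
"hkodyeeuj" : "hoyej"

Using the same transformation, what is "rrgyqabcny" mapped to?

rgqbn

What's happening: keep every other character starting from the first (positions 1st, 3rd, 5th, ...).
Doing the same to "rrgyqabcny": "rgqbn".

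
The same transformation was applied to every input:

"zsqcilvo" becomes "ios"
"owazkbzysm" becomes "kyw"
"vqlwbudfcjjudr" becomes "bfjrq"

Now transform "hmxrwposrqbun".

Looking at the pairs, the operation is to keep one character in every 3, starting at position 2 (positions 2nd, 5th, 8th, ...), then move the first character to the end.
Applying both steps to "hmxrwposrqbun": "mwsb", then "wsbm".
(Check on "owazkbzysm": → "wky" → "kyw" ✓)

wsbm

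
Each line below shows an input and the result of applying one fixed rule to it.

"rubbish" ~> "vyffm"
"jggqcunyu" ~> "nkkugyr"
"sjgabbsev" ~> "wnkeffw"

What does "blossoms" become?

Rule — shift every letter 4 places forward in the alphabet (wrapping around), then delete the last 2 characters.
Applying both steps to "blossoms": "fpswwsqw", then "fpswws".

fpswws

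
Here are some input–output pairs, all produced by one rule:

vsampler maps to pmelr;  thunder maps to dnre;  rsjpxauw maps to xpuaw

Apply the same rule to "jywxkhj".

The rule is to delete the first 3 characters, then swap each adjacent pair of characters (1↔2, 3↔4, ...).
For "jywxkhj" the result is "kxjh".

kxjh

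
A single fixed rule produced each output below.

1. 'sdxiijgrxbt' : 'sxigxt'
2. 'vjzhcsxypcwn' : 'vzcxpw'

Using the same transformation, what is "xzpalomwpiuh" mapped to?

xplmpu

The pattern: keep every other character starting from the first (positions 1st, 3rd, 5th, ...).
Doing the same to "xzpalomwpiuh": "xplmpu".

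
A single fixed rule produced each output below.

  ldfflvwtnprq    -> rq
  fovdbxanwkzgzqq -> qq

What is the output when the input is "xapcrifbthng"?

ng

The transformation: keep only the last 2 characters.
On "xapcrifbthng" that produces "ng".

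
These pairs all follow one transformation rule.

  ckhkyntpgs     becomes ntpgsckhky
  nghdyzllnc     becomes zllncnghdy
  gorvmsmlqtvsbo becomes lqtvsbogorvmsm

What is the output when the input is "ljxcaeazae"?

eazaeljxca

What's happening: swap the front and back halves of the string.
Doing the same to "ljxcaeazae": "eazaeljxca".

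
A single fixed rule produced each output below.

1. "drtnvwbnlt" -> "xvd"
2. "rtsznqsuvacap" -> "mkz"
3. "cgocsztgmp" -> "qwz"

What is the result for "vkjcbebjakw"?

Rule — shift every letter 10 places forward in the alphabet (wrapping around), then keep only the last 3 characters.
Starting from "vkjcbebjakw": after the first operation, "futmloltkug"; after the second, "kug".

kug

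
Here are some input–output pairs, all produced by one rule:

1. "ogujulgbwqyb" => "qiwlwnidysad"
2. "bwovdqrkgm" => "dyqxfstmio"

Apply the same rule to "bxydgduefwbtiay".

In each case the input is transformed by: shift every letter 2 places forward in the alphabet (wrapping around).
Applying that to "bxydgduefwbtiay" gives "dzafifwghydvkca".

dzafifwghydvkca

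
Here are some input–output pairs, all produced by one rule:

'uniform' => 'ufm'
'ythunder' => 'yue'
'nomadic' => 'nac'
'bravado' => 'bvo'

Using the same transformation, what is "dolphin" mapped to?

dpn

In each case the input is transformed by: keep one character in every 3, starting at position 1 (positions 1st, 4th, 7th, ...).
"dolphin" → "dpn".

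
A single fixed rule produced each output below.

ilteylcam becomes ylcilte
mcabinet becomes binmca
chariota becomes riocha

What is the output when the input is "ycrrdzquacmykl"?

In each case the input is transformed by: delete the last 2 characters, then move the last 3 characters to the front (rotate right by 3).
Applying that to "ycrrdzquacmykl" gives "cmyycrrdzqua".
(Check on "mcabinet": → "mcabin" → "binmca" ✓)

cmyycrrdzqua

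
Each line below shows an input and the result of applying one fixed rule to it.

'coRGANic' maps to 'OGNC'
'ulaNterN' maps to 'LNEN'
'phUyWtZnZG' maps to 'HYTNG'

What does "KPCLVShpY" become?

PLSP

The transformation: keep every other character starting from the second (positions 2nd, 4th, 6th, ...), then convert every letter to uppercase.
Applying both steps to "KPCLVShpY": "PLSp", then "PLSP".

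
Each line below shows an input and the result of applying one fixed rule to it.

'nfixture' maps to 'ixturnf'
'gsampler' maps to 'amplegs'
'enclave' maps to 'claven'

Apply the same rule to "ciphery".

The transformation: delete the last character, then move the first 2 characters to the end (rotate left by 2).
Applying both steps to "ciphery": "cipher", then "pherci".
(Check on "nfixture": → "nfixtur" → "ixturnf" ✓)

pherci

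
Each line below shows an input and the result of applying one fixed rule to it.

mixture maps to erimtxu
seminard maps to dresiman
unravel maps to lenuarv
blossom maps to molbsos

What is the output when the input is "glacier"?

Looking at the pairs, the operation is to move the last 2 characters to the front (rotate right by 2), then swap each adjacent pair of characters (1↔2, 3↔4, ...).
Working it through for "glacier": intermediate "erglaci", final "relgcai".
(Check on "seminard": → "rdsemina" → "dresiman" ✓)

relgcai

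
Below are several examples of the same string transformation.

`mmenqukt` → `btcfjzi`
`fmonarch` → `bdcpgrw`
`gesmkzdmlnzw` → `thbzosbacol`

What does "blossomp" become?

The rule is to shift every letter 11 places backward in the alphabet (wrapping around), then delete the first character.
Applying both steps to "blossomp": "qadhhdbe", then "adhhdbe".
(Check on "gesmkzdmlnzw": → "vthbzosbacol" → "thbzosbacol" ✓)

adhhdbe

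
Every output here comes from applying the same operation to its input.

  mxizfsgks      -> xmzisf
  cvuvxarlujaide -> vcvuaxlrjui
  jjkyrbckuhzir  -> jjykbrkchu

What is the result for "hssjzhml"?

shjsh

The rule is to swap each adjacent pair of characters (1↔2, 3↔4, ...), then delete the last 3 characters.
Applying both steps to "hssjzhml": "shjshzlm", then "shjsh".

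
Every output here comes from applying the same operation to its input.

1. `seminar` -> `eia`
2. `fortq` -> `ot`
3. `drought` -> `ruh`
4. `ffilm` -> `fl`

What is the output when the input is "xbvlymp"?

blm

Rule — keep every other character starting from the second (positions 2nd, 4th, 6th, ...).
Doing the same to "xbvlymp": "blm".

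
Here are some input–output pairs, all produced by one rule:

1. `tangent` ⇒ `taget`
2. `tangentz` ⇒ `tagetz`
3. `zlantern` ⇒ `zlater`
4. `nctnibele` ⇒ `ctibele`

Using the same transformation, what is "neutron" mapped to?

The pattern: remove every "n".
On "neutron" that produces "eutro".

eutro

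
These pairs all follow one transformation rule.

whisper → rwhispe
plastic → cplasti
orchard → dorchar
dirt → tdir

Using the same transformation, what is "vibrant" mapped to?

tvibran

What's happening: move the last character to the front.
For "vibrant" the result is "tvibran".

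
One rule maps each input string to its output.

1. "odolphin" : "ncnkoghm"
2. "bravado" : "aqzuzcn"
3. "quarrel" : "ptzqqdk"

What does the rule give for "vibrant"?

Rule — shift every letter 1 place backward in the alphabet (wrapping around).
Applying that to "vibrant" gives "uhaqzms".

uhaqzms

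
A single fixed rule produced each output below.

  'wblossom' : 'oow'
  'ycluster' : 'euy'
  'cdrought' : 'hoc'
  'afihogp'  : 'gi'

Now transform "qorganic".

The pattern: reverse the string, then keep one character in every 3, starting at position 2 (positions 2nd, 5th, 8th, ...).
"qorganic" → "cinagroq" → "igq".

igq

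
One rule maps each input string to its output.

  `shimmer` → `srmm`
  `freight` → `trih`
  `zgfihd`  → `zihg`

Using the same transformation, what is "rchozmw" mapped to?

Each output is the input with this applied: sort the characters into reverse alphabetical order, then keep only the first 4 characters.
On "rchozmw": the first step gives "zwromhc", and the second then gives "zwro".

zwro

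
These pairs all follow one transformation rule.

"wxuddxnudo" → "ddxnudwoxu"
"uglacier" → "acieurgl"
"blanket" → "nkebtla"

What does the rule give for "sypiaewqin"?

What's happening: swap the first and last characters, then move the first 3 characters to the end (rotate left by 3).
On "sypiaewqin" that produces "iaewqisnyp".

iaewqisnyp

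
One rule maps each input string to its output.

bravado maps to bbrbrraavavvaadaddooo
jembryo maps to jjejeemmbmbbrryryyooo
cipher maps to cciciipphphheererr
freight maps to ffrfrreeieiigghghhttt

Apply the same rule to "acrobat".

aacaccrroroobbabaattt

Rule — repeat every character 3 times, then swap each adjacent pair of characters (1↔2, 3↔4, ...).
"acrobat" → "aacaccrroroobbabaattt".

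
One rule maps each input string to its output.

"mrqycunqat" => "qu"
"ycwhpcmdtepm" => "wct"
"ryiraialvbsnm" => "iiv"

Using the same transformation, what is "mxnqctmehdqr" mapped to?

nth

The pattern: delete the last 3 characters, then keep one character in every 3, starting at position 3 (positions 3rd, 6th, 9th, ...).
Applying both steps to "mxnqctmehdqr": "mxnqctmeh", then "nth".
(Check on "ryiraialvbsnm": → "ryiraialvb" → "iiv" ✓)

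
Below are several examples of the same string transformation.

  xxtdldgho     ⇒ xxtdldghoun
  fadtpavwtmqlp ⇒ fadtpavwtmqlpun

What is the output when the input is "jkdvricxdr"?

jkdvricxdrun

Looking at the pairs, the operation is to append "un".
Applying that to "jkdvricxdr" gives "jkdvricxdrun".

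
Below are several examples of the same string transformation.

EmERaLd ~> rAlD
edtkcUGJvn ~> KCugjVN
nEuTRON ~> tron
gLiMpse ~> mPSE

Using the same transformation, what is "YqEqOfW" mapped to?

QoFw

In each case the input is transformed by: flip the case of every letter, then delete the first 3 characters.
Working it through for "YqEqOfW": intermediate "yQeQoFw", final "QoFw".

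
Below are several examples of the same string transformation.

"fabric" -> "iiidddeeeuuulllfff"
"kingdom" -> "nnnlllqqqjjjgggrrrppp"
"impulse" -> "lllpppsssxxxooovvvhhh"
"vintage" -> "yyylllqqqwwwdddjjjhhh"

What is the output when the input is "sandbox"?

The pattern: repeat every character 3 times, then shift every letter 3 places forward in the alphabet (wrapping around).
Working it through for "sandbox": intermediate "sssaaannndddbbboooxxx", final "vvvdddqqqgggeeerrraaa".
(Check on "fabric": → "fffaaabbbrrriiiccc" → "iiidddeeeuuulllfff" ✓)

vvvdddqqqgggeeerrraaa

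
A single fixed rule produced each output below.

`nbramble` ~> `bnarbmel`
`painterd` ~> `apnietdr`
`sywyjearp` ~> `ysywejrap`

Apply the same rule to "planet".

lpnate

What's happening: swap each adjacent pair of characters (1↔2, 3↔4, ...).
So "planet" becomes "lpnate".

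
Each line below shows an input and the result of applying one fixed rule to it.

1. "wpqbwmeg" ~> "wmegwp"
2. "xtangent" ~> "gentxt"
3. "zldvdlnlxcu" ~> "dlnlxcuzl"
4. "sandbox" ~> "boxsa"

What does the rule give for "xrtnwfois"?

wfoisxr

The transformation: move the first 2 characters to the end (rotate left by 2), then delete the first 2 characters.
Starting from "xrtnwfois": after the first operation, "tnwfoisxr"; after the second, "wfoisxr".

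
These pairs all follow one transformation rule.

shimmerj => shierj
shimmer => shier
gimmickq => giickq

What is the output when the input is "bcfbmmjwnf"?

The rule is to remove every "m".
On "bcfbmmjwnf" that produces "bcfbjwnf".

bcfbjwnf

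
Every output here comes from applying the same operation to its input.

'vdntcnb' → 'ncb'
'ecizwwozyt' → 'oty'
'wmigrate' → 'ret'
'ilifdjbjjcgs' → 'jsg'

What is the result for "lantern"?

ren

The rule is to swap each adjacent pair of characters (1↔2, 3↔4, ...), then keep only the last 3 characters.
Starting from "lantern": after the first operation, "altnren"; after the second, "ren".
(Check on "vdntcnb": → "dvtnncb" → "ncb" ✓)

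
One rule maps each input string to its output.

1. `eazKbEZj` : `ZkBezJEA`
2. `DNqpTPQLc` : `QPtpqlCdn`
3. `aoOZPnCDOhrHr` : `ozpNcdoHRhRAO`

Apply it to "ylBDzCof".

bdZcOFYL

The transformation: move the first 2 characters to the end (rotate left by 2), then flip the case of every letter.
Applying both steps to "ylBDzCof": "BDzCofyl", then "bdZcOFYL".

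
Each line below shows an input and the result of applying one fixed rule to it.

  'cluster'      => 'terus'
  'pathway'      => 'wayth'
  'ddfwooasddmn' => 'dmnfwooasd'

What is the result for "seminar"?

What's happening: delete the first 2 characters, then move the last 3 characters to the front (rotate right by 3).
"seminar" → "minar" → "narmi".
(Check on "pathway": → "thway" → "wayth" ✓)

narmi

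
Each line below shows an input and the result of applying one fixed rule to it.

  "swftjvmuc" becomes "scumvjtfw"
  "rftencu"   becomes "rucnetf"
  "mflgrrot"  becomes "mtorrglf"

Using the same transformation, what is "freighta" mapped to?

fathgier

Rule — move the first character to the end, then reverse the string.
"freighta" → "reightaf" → "fathgier".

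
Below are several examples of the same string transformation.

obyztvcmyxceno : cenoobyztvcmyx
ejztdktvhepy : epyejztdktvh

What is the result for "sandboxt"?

The pattern: swap the front and back halves of the string, then move the first 3 characters to the end (rotate left by 3).
Doing the same to "sandboxt": "tsandbox".
(Check on "ejztdktvhepy": → "tvhepyejztdk" → "epyejztdktvh" ✓)

tsandbox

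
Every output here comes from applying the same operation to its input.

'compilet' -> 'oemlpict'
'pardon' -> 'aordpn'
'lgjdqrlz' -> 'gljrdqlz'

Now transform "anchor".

nochar

The transformation: take characters alternately from the front and the back (1st, last, 2nd, 2nd-last, ...), then move the first 2 characters to the end (rotate left by 2).
Doing the same to "anchor": "nochar".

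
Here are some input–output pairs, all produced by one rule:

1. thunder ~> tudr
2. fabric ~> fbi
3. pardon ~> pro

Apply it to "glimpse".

gipe

Each output is the input with this applied: keep every other character starting from the first (positions 1st, 3rd, 5th, ...).
On "glimpse" that produces "gipe".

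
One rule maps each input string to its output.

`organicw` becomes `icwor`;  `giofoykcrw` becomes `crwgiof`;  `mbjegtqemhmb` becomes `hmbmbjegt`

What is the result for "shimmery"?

erysh

The transformation: move the last 3 characters to the front (rotate right by 3), then delete the last 3 characters.
So "shimmery" becomes "erysh".
(Check on "organicw": → "icworgan" → "icwor" ✓)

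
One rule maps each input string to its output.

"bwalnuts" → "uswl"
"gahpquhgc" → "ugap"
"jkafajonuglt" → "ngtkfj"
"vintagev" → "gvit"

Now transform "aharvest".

The rule is to keep every other character starting from the second (positions 2nd, 4th, 6th, ...), then swap the front and back halves of the string.
For "aharvest", step one produces "hret"; step two turns that into "ethr".

ethr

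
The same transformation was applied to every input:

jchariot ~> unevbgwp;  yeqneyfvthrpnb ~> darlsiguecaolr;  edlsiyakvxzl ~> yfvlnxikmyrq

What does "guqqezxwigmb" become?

Looking at the pairs, the operation is to move the first 2 characters to the end (rotate left by 2), then shift every letter 13 places forward in the alphabet (wrapping around) — i.e. ROT13.
Applying both steps to "guqqezxwigmb": "qqezxwigmbgu", then "ddrmkjvtzoth".

ddrmkjvtzoth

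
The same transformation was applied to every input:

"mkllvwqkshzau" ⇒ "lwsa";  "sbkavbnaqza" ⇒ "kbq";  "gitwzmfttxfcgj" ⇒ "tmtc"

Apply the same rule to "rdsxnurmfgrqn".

sufq

Looking at the pairs, the operation is to keep one character in every 3, starting at position 3 (positions 3rd, 6th, 9th, ...).
So "rdsxnurmfgrqn" becomes "sufq".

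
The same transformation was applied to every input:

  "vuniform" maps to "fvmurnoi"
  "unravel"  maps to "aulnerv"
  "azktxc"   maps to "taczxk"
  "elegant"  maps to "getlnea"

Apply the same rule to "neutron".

tnneour

Looking at the pairs, the operation is to take characters alternately from the front and the back (1st, last, 2nd, 2nd-last, ...), then move the last character to the front.
Doing the same to "neutron": "tnneour".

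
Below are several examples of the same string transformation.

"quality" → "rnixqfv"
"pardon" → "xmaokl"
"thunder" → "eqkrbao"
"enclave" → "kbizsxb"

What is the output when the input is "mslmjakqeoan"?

What's happening: shift every letter 3 places backward in the alphabet (wrapping around), then swap each adjacent pair of characters (1↔2, 3↔4, ...).
"mslmjakqeoan" → "pjjixgnhlbkx".
(Check on "quality": → "nrxifqv" → "rnixqfv" ✓)

pjjixgnhlbkx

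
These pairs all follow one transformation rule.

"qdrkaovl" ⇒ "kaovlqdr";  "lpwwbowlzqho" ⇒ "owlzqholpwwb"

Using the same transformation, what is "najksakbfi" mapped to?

sakbfinajk

Each output is the input with this applied: swap the front and back halves of the string, then move the last character to the front.
Working it through for "najksakbfi": intermediate "akbfinajks", final "sakbfinajk".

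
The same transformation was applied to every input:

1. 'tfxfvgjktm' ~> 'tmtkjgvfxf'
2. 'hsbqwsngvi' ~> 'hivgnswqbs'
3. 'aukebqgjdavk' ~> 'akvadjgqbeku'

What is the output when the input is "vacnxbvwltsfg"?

What's happening: move the first character to the end, then reverse the string.
"vacnxbvwltsfg" → "acnxbvwltsfgv" → "vgfstlwvbxnca".

vgfstlwvbxnca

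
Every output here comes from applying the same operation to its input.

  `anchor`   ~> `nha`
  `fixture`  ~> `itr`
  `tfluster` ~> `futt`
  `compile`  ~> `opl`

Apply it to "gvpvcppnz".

vvpn

What's happening: swap the first and last characters, then keep every other character starting from the second (positions 2nd, 4th, 6th, ...).
Applying both steps to "gvpvcppnz": "zvpvcppng", then "vvpn".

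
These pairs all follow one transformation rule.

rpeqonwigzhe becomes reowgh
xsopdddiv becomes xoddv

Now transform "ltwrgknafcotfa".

The pattern: keep every other character starting from the first (positions 1st, 3rd, 5th, ...).
On "ltwrgknafcotfa" that produces "lwgnfof".

lwgnfof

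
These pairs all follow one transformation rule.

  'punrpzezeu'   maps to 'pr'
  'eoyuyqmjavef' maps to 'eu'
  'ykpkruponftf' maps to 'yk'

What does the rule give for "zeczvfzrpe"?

zz

Looking at the pairs, the operation is to keep one character in every 3, starting at position 1 (positions 1st, 4th, 7th, ...), then delete the last 2 characters.
Working it through for "zeczvfzrpe": intermediate "zzze", final "zz".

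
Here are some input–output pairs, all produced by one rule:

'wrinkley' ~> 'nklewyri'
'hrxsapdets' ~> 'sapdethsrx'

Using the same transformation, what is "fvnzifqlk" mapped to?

The pattern: swap the first and last characters, then move the first 3 characters to the end (rotate left by 3).
"fvnzifqlk" → "zifqlfkvn".
(Check on "hrxsapdets": → "srxsapdeth" → "sapdethsrx" ✓)

zifqlfkvn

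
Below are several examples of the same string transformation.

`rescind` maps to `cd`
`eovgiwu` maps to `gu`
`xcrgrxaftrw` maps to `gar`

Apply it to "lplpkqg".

The rule is to move the first character to the end, then keep one character in every 3, starting at position 3 (positions 3rd, 6th, 9th, ...).
For "lplpkqg", step one produces "plpkqgl"; step two turns that into "pg".

pg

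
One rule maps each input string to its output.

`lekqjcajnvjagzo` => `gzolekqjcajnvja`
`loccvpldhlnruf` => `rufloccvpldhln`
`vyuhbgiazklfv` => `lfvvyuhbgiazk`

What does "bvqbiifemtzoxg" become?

oxgbvqbiifemtz

Each output is the input with this applied: move the last 3 characters to the front (rotate right by 3).
So "bvqbiifemtzoxg" becomes "oxgbvqbiifemtz".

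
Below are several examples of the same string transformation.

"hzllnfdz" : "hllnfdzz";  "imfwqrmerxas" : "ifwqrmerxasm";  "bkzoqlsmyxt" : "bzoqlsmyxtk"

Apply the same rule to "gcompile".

The rule is to move the first character to the end, then swap the first and last characters.
So "gcompile" becomes "gompilec".

gompilec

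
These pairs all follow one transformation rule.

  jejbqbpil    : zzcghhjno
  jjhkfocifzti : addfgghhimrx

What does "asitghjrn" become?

yefghlpqr

Each output is the input with this applied: sort the characters into alphabetical order, then shift every letter 2 places backward in the alphabet (wrapping around).
Working it through for "asitghjrn": intermediate "aghijnrst", final "yefghlpqr".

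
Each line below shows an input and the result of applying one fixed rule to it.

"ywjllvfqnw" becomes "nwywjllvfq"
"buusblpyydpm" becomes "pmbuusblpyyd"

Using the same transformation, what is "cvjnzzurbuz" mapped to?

uzcvjnzzurb

Looking at the pairs, the operation is to move the last 2 characters to the front (rotate right by 2).
For "cvjnzzurbuz" the result is "uzcvjnzzurb".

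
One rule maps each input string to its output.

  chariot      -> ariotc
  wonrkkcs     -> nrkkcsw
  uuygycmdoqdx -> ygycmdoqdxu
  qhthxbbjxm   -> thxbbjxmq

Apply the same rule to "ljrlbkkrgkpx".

rlbkkrgkpxl

The rule is to move the first 2 characters to the end (rotate left by 2), then delete the last character.
"ljrlbkkrgkpx" → "rlbkkrgkpxlj" → "rlbkkrgkpxl".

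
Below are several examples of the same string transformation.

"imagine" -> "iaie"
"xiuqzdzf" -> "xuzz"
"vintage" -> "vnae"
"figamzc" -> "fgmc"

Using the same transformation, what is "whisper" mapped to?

wipr

The rule is to keep every other character starting from the first (positions 1st, 3rd, 5th, ...).
On "whisper" that produces "wipr".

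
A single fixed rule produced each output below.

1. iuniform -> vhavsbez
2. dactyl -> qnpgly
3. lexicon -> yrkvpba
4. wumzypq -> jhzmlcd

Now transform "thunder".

What's happening: shift every letter 13 places forward in the alphabet (wrapping around) — i.e. ROT13.
For "thunder" the result is "guhaqre".

guhaqre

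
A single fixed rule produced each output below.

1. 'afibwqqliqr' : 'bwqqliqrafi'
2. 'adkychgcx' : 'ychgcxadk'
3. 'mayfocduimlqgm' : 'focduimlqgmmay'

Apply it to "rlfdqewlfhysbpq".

dqewlfhysbpqrlf

The rule is to move the first 3 characters to the end (rotate left by 3).
Doing the same to "rlfdqewlfhysbpq": "dqewlfhysbpqrlf".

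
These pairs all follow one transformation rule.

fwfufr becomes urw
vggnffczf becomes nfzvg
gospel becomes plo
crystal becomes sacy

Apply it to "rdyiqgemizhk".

The transformation: move the first 3 characters to the end (rotate left by 3), then keep every other character starting from the first (positions 1st, 3rd, 5th, ...).
Working it through for "rdyiqgemizhk": intermediate "iqgemizhkrdy", final "igmzkd".

igmzkd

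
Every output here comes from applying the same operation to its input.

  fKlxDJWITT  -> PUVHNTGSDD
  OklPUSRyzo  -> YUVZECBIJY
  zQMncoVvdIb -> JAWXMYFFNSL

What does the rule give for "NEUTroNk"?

In each case the input is transformed by: shift every letter 10 places forward in the alphabet (wrapping around), then convert every letter to uppercase.
On "NEUTroNk": the first step gives "XOEDbyXu", and the second then gives "XOEDBYXU".

XOEDBYXU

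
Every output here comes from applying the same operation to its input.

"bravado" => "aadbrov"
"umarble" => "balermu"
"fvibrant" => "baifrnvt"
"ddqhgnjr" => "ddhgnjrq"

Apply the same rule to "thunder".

Rule — sort the characters into alphabetical order, then swap each adjacent pair of characters (1↔2, 3↔4, ...).
For "thunder", step one produces "dehnrtu"; step two turns that into "ednhtru".

ednhtru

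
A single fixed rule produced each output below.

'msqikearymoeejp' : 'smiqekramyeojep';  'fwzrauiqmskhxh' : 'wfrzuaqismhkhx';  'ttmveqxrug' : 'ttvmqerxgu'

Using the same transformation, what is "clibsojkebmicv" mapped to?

The transformation: swap each adjacent pair of characters (1↔2, 3↔4, ...).
For "clibsojkebmicv" the result is "lcbioskjbeimvc".

lcbioskjbeimvc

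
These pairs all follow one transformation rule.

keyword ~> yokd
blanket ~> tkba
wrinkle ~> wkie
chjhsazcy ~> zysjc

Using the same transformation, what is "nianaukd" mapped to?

nkaa

Looking at the pairs, the operation is to keep every other character starting from the first (positions 1st, 3rd, 5th, ...), then sort the characters into reverse alphabetical order.
Starting from "nianaukd": after the first operation, "naak"; after the second, "nkaa".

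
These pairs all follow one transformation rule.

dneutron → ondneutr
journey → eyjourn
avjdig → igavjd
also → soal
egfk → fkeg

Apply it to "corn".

rnco

The rule is to move the last 2 characters to the front (rotate right by 2).
Applying that to "corn" gives "rnco".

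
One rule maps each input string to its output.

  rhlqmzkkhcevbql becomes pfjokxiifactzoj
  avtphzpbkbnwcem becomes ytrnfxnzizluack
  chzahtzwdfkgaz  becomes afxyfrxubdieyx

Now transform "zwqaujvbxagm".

xuoyshtzvyek

The pattern: shift every letter 2 places backward in the alphabet (wrapping around).
On "zwqaujvbxagm" that produces "xuoyshtzvyek".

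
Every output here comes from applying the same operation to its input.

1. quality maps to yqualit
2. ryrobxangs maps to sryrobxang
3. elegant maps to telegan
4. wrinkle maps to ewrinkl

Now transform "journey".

yjourne

Looking at the pairs, the operation is to move the last character to the front.
Applying that to "journey" gives "yjourne".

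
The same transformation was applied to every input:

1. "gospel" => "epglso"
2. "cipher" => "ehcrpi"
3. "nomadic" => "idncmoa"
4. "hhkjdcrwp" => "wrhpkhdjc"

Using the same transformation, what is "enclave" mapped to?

Looking at the pairs, the operation is to move the last 3 characters to the front (rotate right by 3), then swap each adjacent pair of characters (1↔2, 3↔4, ...).
Starting from "enclave": after the first operation, "aveencl"; after the second, "vaeecnl".

vaeecnl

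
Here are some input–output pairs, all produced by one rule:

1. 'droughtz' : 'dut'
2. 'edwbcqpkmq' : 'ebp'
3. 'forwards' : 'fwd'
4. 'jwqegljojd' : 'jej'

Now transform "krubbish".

kbs

The transformation: delete the last character, then keep one character in every 3, starting at position 1 (positions 1st, 4th, 7th, ...).
"krubbish" → "krubbis" → "kbs".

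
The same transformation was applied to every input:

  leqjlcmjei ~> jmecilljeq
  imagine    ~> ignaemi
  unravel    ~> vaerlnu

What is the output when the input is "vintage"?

atgneiv

In each case the input is transformed by: move the last 3 characters to the front (rotate right by 3), then take characters alternately from the front and the back (1st, last, 2nd, 2nd-last, ...).
"vintage" → "agevint" → "atgneiv".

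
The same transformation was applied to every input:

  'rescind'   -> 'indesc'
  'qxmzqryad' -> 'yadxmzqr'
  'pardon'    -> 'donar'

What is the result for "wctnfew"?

fewctn

The pattern: delete the first character, then move the last 3 characters to the front (rotate right by 3).
Starting from "wctnfew": after the first operation, "ctnfew"; after the second, "fewctn".
(Check on "qxmzqryad": → "xmzqryad" → "yadxmzqr" ✓)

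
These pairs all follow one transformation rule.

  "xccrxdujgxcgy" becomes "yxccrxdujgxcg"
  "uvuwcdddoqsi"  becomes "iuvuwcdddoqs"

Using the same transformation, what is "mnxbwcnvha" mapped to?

In each case the input is transformed by: move the last character to the front.
On "mnxbwcnvha" that produces "amnxbwcnvh".

amnxbwcnvh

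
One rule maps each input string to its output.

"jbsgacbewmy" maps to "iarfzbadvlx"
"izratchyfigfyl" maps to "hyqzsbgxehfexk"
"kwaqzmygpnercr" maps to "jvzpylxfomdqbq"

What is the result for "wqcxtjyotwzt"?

vpbwsixnsvys

Rule — shift every letter 1 place backward in the alphabet (wrapping around).
On "wqcxtjyotwzt" that produces "vpbwsixnsvys".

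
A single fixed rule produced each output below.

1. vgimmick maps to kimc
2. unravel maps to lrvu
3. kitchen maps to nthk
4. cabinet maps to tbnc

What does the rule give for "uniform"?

The pattern: swap the first and last characters, then keep every other character starting from the first (positions 1st, 3rd, 5th, ...).
For "uniform", step one produces "mniforu"; step two turns that into "miou".

miou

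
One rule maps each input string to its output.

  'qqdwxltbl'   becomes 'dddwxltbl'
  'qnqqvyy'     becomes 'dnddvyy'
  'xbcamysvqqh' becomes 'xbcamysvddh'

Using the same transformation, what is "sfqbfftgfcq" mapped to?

sfdbfftgfcd

Each output is the input with this applied: replace every "q" with "d".
"sfqbfftgfcq" → "sfdbfftgfcd".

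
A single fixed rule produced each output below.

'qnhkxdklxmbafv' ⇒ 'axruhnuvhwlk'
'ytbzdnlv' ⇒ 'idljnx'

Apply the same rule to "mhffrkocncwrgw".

wrppbuymxmgb

Rule — shift every letter 10 places forward in the alphabet (wrapping around), then delete the last 2 characters.
Applying both steps to "mhffrkocncwrgw": "wrppbuymxmgbqg", then "wrppbuymxmgb".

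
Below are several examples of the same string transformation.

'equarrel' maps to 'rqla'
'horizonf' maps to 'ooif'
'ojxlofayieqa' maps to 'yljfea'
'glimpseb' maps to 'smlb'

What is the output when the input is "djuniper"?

rpnj

The rule is to keep every other character starting from the second (positions 2nd, 4th, 6th, ...), then sort the characters into reverse alphabetical order.
Working it through for "djuniper": intermediate "jnpr", final "rpnj".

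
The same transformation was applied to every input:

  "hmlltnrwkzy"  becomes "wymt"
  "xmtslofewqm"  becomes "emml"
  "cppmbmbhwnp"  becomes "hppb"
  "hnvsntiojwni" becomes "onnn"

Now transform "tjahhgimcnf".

The transformation: keep one character in every 3, starting at position 2 (positions 2nd, 5th, 8th, ...), then move the last 2 characters to the front (rotate right by 2).
For "tjahhgimcnf", step one produces "jhmf"; step two turns that into "mfjh".

mfjh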